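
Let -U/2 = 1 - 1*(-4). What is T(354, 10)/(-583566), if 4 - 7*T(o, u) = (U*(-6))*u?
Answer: 298/2042481 ≈ 0.00014590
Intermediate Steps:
U = -10 (U = -2*(1 - 1*(-4)) = -2*(1 + 4) = -2*5 = -10)
T(o, u) = 4/7 - 60*u/7 (T(o, u) = 4/7 - (-10*(-6))*u/7 = 4/7 - 60*u/7)
T(354, 10)/(-583566) = (4/7 - 60/7*10)/(-583566) = (4/7 - 600/7)*(-1/583566) = -596/7*(-1/583566) = 298/2042481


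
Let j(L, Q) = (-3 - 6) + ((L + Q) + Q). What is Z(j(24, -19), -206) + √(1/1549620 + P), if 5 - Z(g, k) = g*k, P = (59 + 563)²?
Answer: -4733 + √25806475458766645/258270 ≈ -4111.0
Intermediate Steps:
P = 386884 (P = 622² = 386884)
j(L, Q) = -9 + L + 2*Q (j(L, Q) = -9 + (L + 2*Q) = -9 + L + 2*Q)
Z(g, k) = 5 - g*k
Z(j(24, -19), -206) + √(1/1549620 + P) = (5 - 1*(-9 + 24 + 2*(-19))*(-206)) + √(1/1549620 + 386884) = (5 - 1*(-9 + 24 - 38)*(-206)) + √(1/1549620 + 386884) = (5 - 1*(-23)*(-206)) + √(599523184081/1549620) = (5 - 4738) + √25806475458766645/258270 = -4733 + √25806475458766645/258270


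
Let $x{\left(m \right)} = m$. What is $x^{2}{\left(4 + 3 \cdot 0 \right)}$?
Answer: $16$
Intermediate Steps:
$x^{2}{\left(4 + 3 \cdot 0 \right)} = \left(4 + 3 \cdot 0\right)^{2} = \left(4 + 0\right)^{2} = 4^{2} = 16$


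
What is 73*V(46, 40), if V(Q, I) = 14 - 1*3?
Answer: 803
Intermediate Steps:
V(Q, I) = 11 (V(Q, I) = 14 - 3 = 11)
73*V(46, 40) = 73*11 = 803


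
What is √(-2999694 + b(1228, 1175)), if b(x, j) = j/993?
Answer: 17*I*√10234754679/993 ≈ 1732.0*I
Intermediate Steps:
b(x, j) = j/993 (b(x, j) = j*(1/993) = j/993)
√(-2999694 + b(1228, 1175)) = √(-2999694 + (1/993)*1175) = √(-2999694 + 1175/993) = √(-2978694967/993) = 17*I*√10234754679/993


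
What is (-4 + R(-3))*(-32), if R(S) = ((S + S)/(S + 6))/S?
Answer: 320/3 ≈ 106.67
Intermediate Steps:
R(S) = 2/(6 + S) (R(S) = ((2*S)/(6 + S))/S = (2*S/(6 + S))/S = 2/(6 + S))
(-4 + R(-3))*(-32) = (-4 + 2/(6 - 3))*(-32) = (-4 + 2/3)*(-32) = (-4 + 2*(⅓))*(-32) = (-4 + ⅔)*(-32) = -10/3*(-32) = 320/3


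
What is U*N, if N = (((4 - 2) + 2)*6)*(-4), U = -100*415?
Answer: 3984000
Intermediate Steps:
U = -41500
N = -96 (N = ((2 + 2)*6)*(-4) = (4*6)*(-4) = 24*(-4) = -96)
U*N = -41500*(-96) = 3984000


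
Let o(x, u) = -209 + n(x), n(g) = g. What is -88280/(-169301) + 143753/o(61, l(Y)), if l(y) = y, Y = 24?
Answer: -24324461213/25056548 ≈ -970.78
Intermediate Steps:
o(x, u) = -209 + x
-88280/(-169301) + 143753/o(61, l(Y)) = -88280/(-169301) + 143753/(-209 + 61) = -88280*(-1/169301) + 143753/(-148) = 88280/169301 + 143753*(-1/148) = 88280/169301 - 143753/148 = -24324461213/25056548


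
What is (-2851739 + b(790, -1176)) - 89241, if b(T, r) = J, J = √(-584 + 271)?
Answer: -2940980 + I*√313 ≈ -2.941e+6 + 17.692*I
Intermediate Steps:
J = I*√313 (J = √(-313) = I*√313 ≈ 17.692*I)
b(T, r) = I*√313
(-2851739 + b(790, -1176)) - 89241 = (-2851739 + I*√313) - 89241 = -2940980 + I*√313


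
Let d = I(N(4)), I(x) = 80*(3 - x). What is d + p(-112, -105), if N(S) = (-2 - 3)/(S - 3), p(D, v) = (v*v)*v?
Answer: -1156985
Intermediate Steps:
p(D, v) = v³ (p(D, v) = v²*v = v³)
N(S) = -5/(-3 + S)
I(x) = 240 - 80*x
d = 640 (d = 240 - (-400)/(-3 + 4) = 240 - (-400)/1 = 240 - (-400) = 240 - 80*(-5) = 240 + 400 = 640)
d + p(-112, -105) = 640 + (-105)³ = 640 - 1157625 = -1156985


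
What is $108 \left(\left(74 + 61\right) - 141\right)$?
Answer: $-648$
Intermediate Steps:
$108 \left(\left(74 + 61\right) - 141\right) = 108 \left(135 - 141\right) = 108 \left(-6\right) = -648$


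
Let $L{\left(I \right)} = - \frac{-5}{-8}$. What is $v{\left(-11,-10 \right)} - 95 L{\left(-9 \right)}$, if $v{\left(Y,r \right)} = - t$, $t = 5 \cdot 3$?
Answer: $\frac{355}{8} \approx 44.375$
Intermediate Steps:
$t = 15$
$L{\left(I \right)} = - \frac{5}{8}$ ($L{\left(I \right)} = - \frac{\left(-5\right) \left(-1\right)}{8} = \left(-1\right) \frac{5}{8} = - \frac{5}{8}$)
$v{\left(Y,r \right)} = -15$ ($v{\left(Y,r \right)} = \left(-1\right) 15 = -15$)
$v{\left(-11,-10 \right)} - 95 L{\left(-9 \right)} = -15 - - \frac{475}{8} = -15 + \frac{475}{8} = \frac{355}{8}$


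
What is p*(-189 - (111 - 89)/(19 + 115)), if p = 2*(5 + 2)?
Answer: -177436/67 ≈ -2648.3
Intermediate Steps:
p = 14 (p = 2*7 = 14)
p*(-189 - (111 - 89)/(19 + 115)) = 14*(-189 - (111 - 89)/(19 + 115)) = 14*(-189 - 22/134) = 14*(-189 - 1*11/67) = 14*(-189 - 11/67) = 14*(-12674/67) = -177436/67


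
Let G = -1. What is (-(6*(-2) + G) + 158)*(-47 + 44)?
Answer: -513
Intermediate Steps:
(-(6*(-2) + G) + 158)*(-47 + 44) = (-(6*(-2) - 1) + 158)*(-47 + 44) = (-(-12 - 1) + 158)*(-3) = (-1*(-13) + 158)*(-3) = (13 + 158)*(-3) = 171*(-3) = -513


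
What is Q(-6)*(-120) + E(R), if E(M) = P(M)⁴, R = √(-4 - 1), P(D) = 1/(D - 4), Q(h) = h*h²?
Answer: (-5158079*I + 4561920*√5)/(-199*I + 176*√5) ≈ 25920.0 + 0.0020294*I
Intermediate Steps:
Q(h) = h³
P(D) = 1/(-4 + D)
R = I*√5 (R = √(-5) = I*√5 ≈ 2.2361*I)
E(M) = (-4 + M)⁻⁴ (E(M) = (1/(-4 + M))⁴ = (-4 + M)⁻⁴)
Q(-6)*(-120) + E(R) = (-6)³*(-120) + (-4 + I*√5)⁻⁴ = -216*(-120) + (-4 + I*√5)⁻⁴ = 25920 + (-4 + I*√5)⁻⁴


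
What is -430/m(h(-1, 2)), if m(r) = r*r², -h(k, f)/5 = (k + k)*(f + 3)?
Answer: -43/12500 ≈ -0.0034400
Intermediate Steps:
h(k, f) = -10*k*(3 + f) (h(k, f) = -5*(k + k)*(f + 3) = -5*2*k*(3 + f) = -10*k*(3 + f))
m(r) = r³
-430/m(h(-1, 2)) = -430*1/(1000*(3 + 2)³) = -430/((-10*(-1)*5)³) = -430/(50³) = -430/125000 = -430*1/125000 = -43/12500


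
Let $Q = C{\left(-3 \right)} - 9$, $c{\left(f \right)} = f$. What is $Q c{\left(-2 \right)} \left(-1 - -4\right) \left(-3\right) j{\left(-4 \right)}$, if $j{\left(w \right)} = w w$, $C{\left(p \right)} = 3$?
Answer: $-1728$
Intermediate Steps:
$j{\left(w \right)} = w^{2}$
$Q = -6$ ($Q = 3 - 9 = -6$)
$Q c{\left(-2 \right)} \left(-1 - -4\right) \left(-3\right) j{\left(-4 \right)} = \left(-6\right) \left(-2\right) \left(-1 - -4\right) \left(-3\right) \left(-4\right)^{2} = 12 \left(-1 + 4\right) \left(-3\right) 16 = 12 \cdot 3 \left(-3\right) 16 = 12 \left(\left(-9\right) 16\right) = 12 \left(-144\right) = -1728$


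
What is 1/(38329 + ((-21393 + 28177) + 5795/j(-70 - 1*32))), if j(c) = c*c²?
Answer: 1061208/47874270709 ≈ 2.2167e-5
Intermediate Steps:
j(c) = c³
1/(38329 + ((-21393 + 28177) + 5795/j(-70 - 1*32))) = 1/(38329 + ((-21393 + 28177) + 5795/((-70 - 1*32)³))) = 1/(38329 + (6784 + 5795/((-70 - 32)³))) = 1/(38329 + (6784 + 5795/((-102)³))) = 1/(38329 + (6784 + 5795/(-1061208))) = 1/(38329 + (6784 + 5795*(-1/1061208))) = 1/(38329 + (6784 - 5795/1061208)) = 1/(38329 + 7199229277/1061208) = 1/(47874270709/1061208) = 1061208/47874270709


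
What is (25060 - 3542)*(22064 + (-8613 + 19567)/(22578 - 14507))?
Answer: 547447116852/1153 ≈ 4.7480e+8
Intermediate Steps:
(25060 - 3542)*(22064 + (-8613 + 19567)/(22578 - 14507)) = 21518*(22064 + 10954/8071) = 21518*(178089498/8071) = 547447116852/1153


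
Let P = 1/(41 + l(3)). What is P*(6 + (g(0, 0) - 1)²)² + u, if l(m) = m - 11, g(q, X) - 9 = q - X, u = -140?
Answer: 280/33 ≈ 8.4848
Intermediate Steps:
g(q, X) = 9 + q - X (g(q, X) = 9 + (q - X) = 9 + q - X)
l(m) = -11 + m
P = 1/33 (P = 1/(41 + (-11 + 3)) = 1/(41 - 8) = 1/33 ≈ 0.030303)
P*(6 + (g(0, 0) - 1)²)² + u = (6 + ((9 + 0 - 1*0) - 1)²)²/33 - 140 = (6 + ((9 + 0 + 0) - 1)²)²/33 - 140 = (6 + (9 - 1)²)²/33 - 140 = (6 + 8²)²/33 - 140 = (6 + 64)²/33 - 140 = (1/33)*70² - 140 = (1/33)*4900 - 140 = 4900/33 - 140 = 280/33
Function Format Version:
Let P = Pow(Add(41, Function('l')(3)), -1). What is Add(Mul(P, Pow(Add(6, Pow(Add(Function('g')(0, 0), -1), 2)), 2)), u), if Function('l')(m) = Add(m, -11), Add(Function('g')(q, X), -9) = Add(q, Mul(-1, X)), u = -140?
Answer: Rational(280, 33) ≈ 8.4848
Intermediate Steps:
Function('g')(q, X) = Add(9, q, Mul(-1, X)) (Function('g')(q, X) = Add(9, Add(q, Mul(-1, X))) = Add(9, q, Mul(-1, X)))
Function('l')(m) = Add(-11, m)
P = Rational(1, 33) (P = Pow(Add(41, Add(-11, 3)), -1) = Pow(Add(41, -8), -1) = Pow(33, -1) = Rational(1, 33) ≈ 0.030303)
Add(Mul(P, Pow(Add(6, Pow(Add(Function('g')(0, 0), -1), 2)), 2)), u) = Add(Mul(Rational(1, 33), Pow(Add(6, Pow(Add(Add(9, 0, Mul(-1, 0)), -1), 2)), 2)), -140) = Add(Mul(Rational(1, 33), Pow(Add(6, Pow(Add(Add(9, 0, 0), -1), 2)), 2)), -140) = Add(Mul(Rational(1, 33), Pow(Add(6, Pow(Add(9, -1), 2)), 2)), -140) = Add(Mul(Rational(1, 33), Pow(Add(6, Pow(8, 2)), 2)), -140) = Add(Mul(Rational(1, 33), Pow(Add(6, 64), 2)), -140) = Add(Mul(Rational(1, 33), Pow(70, 2)), -140) = Add(Mul(Rational(1, 33), 4900), -140) = Add(Rational(4900, 33), -140) = Rational(280, 33)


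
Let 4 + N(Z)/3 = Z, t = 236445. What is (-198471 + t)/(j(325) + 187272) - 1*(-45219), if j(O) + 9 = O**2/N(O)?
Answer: 4079674067874/90219947 ≈ 45219.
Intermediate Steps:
N(Z) = -12 + 3*Z
j(O) = -9 + O**2/(-12 + 3*O)
(-198471 + t)/(j(325) + 187272) - 1*(-45219) = (-198471 + 236445)/((108 + 325**2 - 27*325)/(3*(-4 + 325)) + 187272) - 1*(-45219) = 37974/((1/3)*(108 + 105625 - 8775)/321 + 187272) + 45219 = 37974/((1/3)*(1/321)*96958 + 187272) + 45219 = 37974/(96958/963 + 187272) + 45219 = 37974/(180439894/963) + 45219 = 37974*(963/180439894) + 45219 = 18284481/90219947 + 45219 = 4079674067874/90219947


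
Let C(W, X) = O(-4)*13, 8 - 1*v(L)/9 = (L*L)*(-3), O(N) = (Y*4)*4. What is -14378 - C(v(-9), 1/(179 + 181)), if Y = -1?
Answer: -14170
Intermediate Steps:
O(N) = -16 (O(N) = -1*4*4 = -4*4 = -16)
v(L) = 72 + 27*L² (v(L) = 72 - 9*L*L*(-3) = 72 - 9*L²*(-3) = 72 - (-27)*L² = 72 + 27*L²)
C(W, X) = -208 (C(W, X) = -16*13 = -208)
-14378 - C(v(-9), 1/(179 + 181)) = -14378 - 1*(-208) = -14378 + 208 = -14170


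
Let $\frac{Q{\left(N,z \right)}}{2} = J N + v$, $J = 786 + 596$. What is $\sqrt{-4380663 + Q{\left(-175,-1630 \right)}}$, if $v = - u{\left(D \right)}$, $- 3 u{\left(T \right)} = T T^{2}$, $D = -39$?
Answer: $i \sqrt{4903909} \approx 2214.5 i$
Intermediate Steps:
$u{\left(T \right)} = - \frac{T^{3}}{3}$ ($u{\left(T \right)} = - \frac{T T^{2}}{3} = - \frac{T^{3}}{3}$)
$J = 1382$
$v = -19773$ ($v = - \frac{\left(-1\right) \left(-39\right)^{3}}{3} = - \frac{\left(-1\right) \left(-59319\right)}{3} = \left(-1\right) 19773 = -19773$)
$Q{\left(N,z \right)} = -39546 + 2764 N$ ($Q{\left(N,z \right)} = 2 \left(1382 N - 19773\right) = 2 \left(-19773 + 1382 N\right) = -39546 + 2764 N$)
$\sqrt{-4380663 + Q{\left(-175,-1630 \right)}} = \sqrt{-4380663 + \left(-39546 + 2764 \left(-175\right)\right)} = \sqrt{-4380663 - 523246} = \sqrt{-4903909} = i \sqrt{4903909}$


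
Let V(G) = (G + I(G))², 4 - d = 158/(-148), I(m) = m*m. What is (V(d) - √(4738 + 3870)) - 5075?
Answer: -123831732575/29986576 - 4*√538 ≈ -4222.4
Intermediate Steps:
I(m) = m²
d = 375/74 (d = 4 - 158/(-148) = 4 - 158*(-1)/148 = 4 - 1*(-79/74) = 4 + 79/74 = 375/74 ≈ 5.0676)
V(G) = (G + G²)²
(V(d) - √(4738 + 3870)) - 5075 = ((375/74)²*(1 + 375/74)² - √(4738 + 3870)) - 5075 = (140625*(449/74)²/5476 - √8608) - 5075 = ((140625/5476)*(201601/5476) - 4*√538) - 5075 = (28350140625/29986576 - 4*√538) - 5075 = -123831732575/29986576 - 4*√538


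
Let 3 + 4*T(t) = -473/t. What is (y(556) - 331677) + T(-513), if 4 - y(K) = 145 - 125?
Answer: -340317551/1026 ≈ -3.3169e+5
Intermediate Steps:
y(K) = -16 (y(K) = 4 - (145 - 125) = 4 - 1*20 = 4 - 20 = -16)
T(t) = -¾ - 473/(4*t) (T(t) = -¾ + (-473/t)/4 = -¾ - 473/(4*t))
(y(556) - 331677) + T(-513) = (-16 - 331677) + (¼)*(-473 - 3*(-513))/(-513) = -331693 + (¼)*(-1/513)*(-473 + 1539) = -331693 + (¼)*(-1/513)*1066 = -331693 - 533/1026 = -340317551/1026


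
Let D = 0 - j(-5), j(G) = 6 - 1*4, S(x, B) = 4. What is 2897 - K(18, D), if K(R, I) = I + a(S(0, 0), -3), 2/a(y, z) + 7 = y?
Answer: 8699/3 ≈ 2899.7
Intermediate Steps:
a(y, z) = 2/(-7 + y)
j(G) = 2 (j(G) = 6 - 4 = 2)
D = -2 (D = 0 - 1*2 = 0 - 2 = -2)
K(R, I) = -2/3 + I (K(R, I) = I + 2/(-7 + 4) = I + 2/(-3) = I + 2*(-1/3) = I - 2/3 = -2/3 + I)
2897 - K(18, D) = 2897 - (-2/3 - 2) = 2897 - 1*(-8/3) = 2897 + 8/3 = 8699/3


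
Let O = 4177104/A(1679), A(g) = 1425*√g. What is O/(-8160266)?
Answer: -696184*√1679/3254008070825 ≈ -8.7666e-6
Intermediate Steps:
O = 1392368*√1679/797525 (O = 4177104/((1425*√1679)) = 4177104*(√1679/2392575) = 1392368*√1679/797525 ≈ 71.538)
O/(-8160266) = (1392368*√1679/797525)/(-8160266) = (1392368*√1679/797525)*(-1/8160266) = -696184*√1679/3254008070825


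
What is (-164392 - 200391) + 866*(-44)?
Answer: -402887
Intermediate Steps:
(-164392 - 200391) + 866*(-44) = -364783 - 38104 = -402887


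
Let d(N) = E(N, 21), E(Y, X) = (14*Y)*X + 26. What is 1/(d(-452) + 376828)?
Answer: 1/243966 ≈ 4.0989e-6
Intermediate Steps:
E(Y, X) = 26 + 14*X*Y (E(Y, X) = 14*X*Y + 26 = 26 + 14*X*Y)
d(N) = 26 + 294*N (d(N) = 26 + 14*21*N = 26 + 294*N)
1/(d(-452) + 376828) = 1/((26 + 294*(-452)) + 376828) = 1/((26 - 132888) + 376828) = 1/(-132862 + 376828) = 1/243966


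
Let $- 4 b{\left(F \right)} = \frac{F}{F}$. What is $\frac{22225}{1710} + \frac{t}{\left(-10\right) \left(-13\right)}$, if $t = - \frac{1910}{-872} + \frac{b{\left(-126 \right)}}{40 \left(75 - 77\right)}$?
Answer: $\frac{10090787039}{775382400} \approx 13.014$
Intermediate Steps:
$b{\left(F \right)} = - \frac{1}{4}$ ($b{\left(F \right)} = - \frac{F \frac{1}{F}}{4} = \left(- \frac{1}{4}\right) 1 = - \frac{1}{4}$)
$t = \frac{76509}{34880}$ ($t = - \frac{1910}{-872} - \frac{1}{4 \cdot 40 \left(75 - 77\right)} = \left(-1910\right) \left(- \frac{1}{872}\right) - \frac{1}{4 \cdot 40 \left(-2\right)} = \frac{955}{436} - \frac{1}{4 \left(-80\right)} = \frac{955}{436} - - \frac{1}{320} = \frac{955}{436} + \frac{1}{320} = \frac{76509}{34880} \approx 2.1935$)
$\frac{22225}{1710} + \frac{t}{\left(-10\right) \left(-13\right)} = \frac{22225}{1710} + \frac{76509}{34880 \left(\left(-10\right) \left(-13\right)\right)} = 22225 \cdot \frac{1}{1710} + \frac{76509}{34880 \cdot 130} = \frac{4445}{342} + \frac{76509}{34880} \cdot \frac{1}{130} = \frac{4445}{342} + \frac{76509}{4534400} = \frac{10090787039}{775382400}$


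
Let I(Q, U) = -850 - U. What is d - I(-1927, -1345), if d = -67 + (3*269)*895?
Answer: 721703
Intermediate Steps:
d = 722198 (d = -67 + 807*895 = -67 + 722265 = 722198)
d - I(-1927, -1345) = 722198 - (-850 - 1*(-1345)) = 722198 - (-850 + 1345) = 722198 - 1*495 = 722198 - 495 = 721703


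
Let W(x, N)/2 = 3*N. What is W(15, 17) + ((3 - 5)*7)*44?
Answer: -514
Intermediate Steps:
W(x, N) = 6*N (W(x, N) = 2*(3*N) = 6*N)
W(15, 17) + ((3 - 5)*7)*44 = 6*17 + ((3 - 5)*7)*44 = 102 - 2*7*44 = 102 - 14*44 = 102 - 616 = -514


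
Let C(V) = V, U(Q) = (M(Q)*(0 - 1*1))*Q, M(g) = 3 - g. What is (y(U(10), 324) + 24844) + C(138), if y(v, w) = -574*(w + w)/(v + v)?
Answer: 111626/5 ≈ 22325.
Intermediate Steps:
U(Q) = Q*(-3 + Q) (U(Q) = ((3 - Q)*(0 - 1*1))*Q = ((3 - Q)*(0 - 1))*Q = ((3 - Q)*(-1))*Q = (-3 + Q)*Q = Q*(-3 + Q))
y(v, w) = -574*w/v
(y(U(10), 324) + 24844) + C(138) = (-574*324/10*(-3 + 10) + 24844) + 138 = (-574*324/10*7 + 24844) + 138 = (-574*324/70 + 24844) + 138 = (-574*324*1/70 + 24844) + 138 = (-13284/5 + 24844) + 138 = 110936/5 + 138 = 111626/5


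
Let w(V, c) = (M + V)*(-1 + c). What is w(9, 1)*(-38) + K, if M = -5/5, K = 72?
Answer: 72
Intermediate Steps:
M = -1 (M = -5*⅕ = -1)
w(V, c) = (-1 + V)*(-1 + c)
w(9, 1)*(-38) + K = (1 - 1*9 - 1*1 + 9*1)*(-38) + 72 = (1 - 9 - 1 + 9)*(-38) + 72 = 0*(-38) + 72 = 0 + 72 = 72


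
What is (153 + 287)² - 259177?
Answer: -65577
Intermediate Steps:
(153 + 287)² - 259177 = 440² - 259177 = 193600 - 259177 = -65577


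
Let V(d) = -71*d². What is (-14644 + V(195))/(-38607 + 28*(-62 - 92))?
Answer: 2714419/42919 ≈ 63.245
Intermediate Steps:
(-14644 + V(195))/(-38607 + 28*(-62 - 92)) = (-14644 - 71*195²)/(-38607 + 28*(-62 - 92)) = (-14644 - 71*38025)/(-38607 + 28*(-154)) = (-14644 - 2699775)/(-38607 - 4312) = -2714419/(-42919) = -2714419*(-1/42919) = 2714419/42919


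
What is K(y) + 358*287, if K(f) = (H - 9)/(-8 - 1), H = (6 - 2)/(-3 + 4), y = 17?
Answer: 924719/9 ≈ 1.0275e+5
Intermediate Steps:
H = 4 (H = 4/1 = 4*1 = 4)
K(f) = 5/9 (K(f) = (4 - 9)/(-8 - 1) = -5/(-9) = -5*(-⅑) = 5/9)
K(y) + 358*287 = 5/9 + 358*287 = 5/9 + 102746 = 924719/9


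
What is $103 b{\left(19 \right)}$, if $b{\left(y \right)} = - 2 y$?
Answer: $-3914$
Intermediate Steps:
$103 b{\left(19 \right)} = 103 \left(\left(-2\right) 19\right) = 103 \left(-38\right) = -3914$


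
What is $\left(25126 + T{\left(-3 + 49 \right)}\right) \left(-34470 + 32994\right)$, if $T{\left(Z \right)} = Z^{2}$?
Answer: $-40209192$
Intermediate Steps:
$\left(25126 + T{\left(-3 + 49 \right)}\right) \left(-34470 + 32994\right) = \left(25126 + \left(-3 + 49\right)^{2}\right) \left(-34470 + 32994\right) = \left(25126 + 46^{2}\right) \left(-1476\right) = \left(25126 + 2116\right) \left(-1476\right) = 27242 \left(-1476\right) = -40209192$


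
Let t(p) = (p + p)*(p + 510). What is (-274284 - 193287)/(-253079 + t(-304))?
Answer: 155857/126109 ≈ 1.2359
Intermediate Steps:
t(p) = 2*p*(510 + p) (t(p) = (2*p)*(510 + p) = 2*p*(510 + p))
(-274284 - 193287)/(-253079 + t(-304)) = (-274284 - 193287)/(-253079 + 2*(-304)*(510 - 304)) = -467571/(-253079 + 2*(-304)*206) = -467571/(-253079 - 125248) = -467571/(-378327) = -467571*(-1/378327) = 155857/126109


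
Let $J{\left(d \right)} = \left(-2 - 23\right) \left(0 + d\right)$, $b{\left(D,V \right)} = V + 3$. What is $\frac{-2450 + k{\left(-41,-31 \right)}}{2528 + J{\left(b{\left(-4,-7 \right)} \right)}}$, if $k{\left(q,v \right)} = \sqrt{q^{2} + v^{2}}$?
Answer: $- \frac{1225}{1314} + \frac{\sqrt{2642}}{2628} \approx -0.91271$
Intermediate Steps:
$b{\left(D,V \right)} = 3 + V$
$J{\left(d \right)} = - 25 d$
$\frac{-2450 + k{\left(-41,-31 \right)}}{2528 + J{\left(b{\left(-4,-7 \right)} \right)}} = \frac{-2450 + \sqrt{\left(-41\right)^{2} + \left(-31\right)^{2}}}{2528 - 25 \left(3 - 7\right)} = \frac{-2450 + \sqrt{1681 + 961}}{2528 - -100} = \frac{-2450 + \sqrt{2642}}{2528 + 100} = \frac{-2450 + \sqrt{2642}}{2628} = \left(-2450 + \sqrt{2642}\right) \frac{1}{2628} = - \frac{1225}{1314} + \frac{\sqrt{2642}}{2628}$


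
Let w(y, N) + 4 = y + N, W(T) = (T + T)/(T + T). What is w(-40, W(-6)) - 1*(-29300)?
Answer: 29257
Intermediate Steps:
W(T) = 1 (W(T) = (2*T)/((2*T)) = (2*T)*(1/(2*T)) = 1)
w(y, N) = -4 + N + y (w(y, N) = -4 + (y + N) = -4 + (N + y) = -4 + N + y)
w(-40, W(-6)) - 1*(-29300) = (-4 + 1 - 40) - 1*(-29300) = -43 + 29300 = 29257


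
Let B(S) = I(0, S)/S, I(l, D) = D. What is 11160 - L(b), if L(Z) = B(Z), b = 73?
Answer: 11159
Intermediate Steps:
B(S) = 1 (B(S) = S/S = 1)
L(Z) = 1
11160 - L(b) = 11160 - 1*1 = 11160 - 1 = 11159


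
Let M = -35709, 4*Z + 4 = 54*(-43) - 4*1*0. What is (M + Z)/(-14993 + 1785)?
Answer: 72581/26416 ≈ 2.7476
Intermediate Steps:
Z = -1163/2 (Z = -1 + (54*(-43) - 4*1*0)/4 = -1 + (-2322 - 4*0)/4 = -1 + (-2322 + 0)/4 = -1 + (1/4)*(-2322) = -1 - 1161/2 = -1163/2 ≈ -581.50)
(M + Z)/(-14993 + 1785) = (-35709 - 1163/2)/(-14993 + 1785) = -72581/2/(-13208) = -72581/2*(-1/13208) = 72581/26416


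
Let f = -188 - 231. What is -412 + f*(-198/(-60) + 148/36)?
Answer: -316553/90 ≈ -3517.3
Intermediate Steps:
f = -419
-412 + f*(-198/(-60) + 148/36) = -412 - 419*(-198/(-60) + 148/36) = -412 - 419*(-198*(-1/60) + 148*(1/36)) = -412 - 419*(33/10 + 37/9) = -412 - 419*667/90 = -412 - 279473/90 = -316553/90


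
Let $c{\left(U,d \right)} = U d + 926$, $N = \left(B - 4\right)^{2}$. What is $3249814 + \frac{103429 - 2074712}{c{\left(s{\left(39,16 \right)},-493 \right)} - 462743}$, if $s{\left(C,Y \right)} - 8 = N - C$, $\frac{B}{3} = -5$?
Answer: $\frac{2029533562981}{624507} \approx 3.2498 \cdot 10^{6}$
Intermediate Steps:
$B = -15$ ($B = 3 \left(-5\right) = -15$)
$N = 361$ ($N = \left(-15 - 4\right)^{2} = \left(-19\right)^{2} = 361$)
$s{\left(C,Y \right)} = 369 - C$ ($s{\left(C,Y \right)} = 8 - \left(-361 + C\right) = 369 - C$)
$c{\left(U,d \right)} = 926 + U d$
$3249814 + \frac{103429 - 2074712}{c{\left(s{\left(39,16 \right)},-493 \right)} - 462743} = 3249814 + \frac{103429 - 2074712}{\left(926 + \left(369 - 39\right) \left(-493\right)\right) - 462743} = 3249814 - \frac{1971283}{\left(926 + \left(369 - 39\right) \left(-493\right)\right) - 462743} = 3249814 - \frac{1971283}{\left(926 + 330 \left(-493\right)\right) - 462743} = 3249814 - \frac{1971283}{\left(926 - 162690\right) - 462743} = 3249814 - \frac{1971283}{-161764 - 462743} = 3249814 - \frac{1971283}{-624507} = 3249814 - - \frac{1971283}{624507} = 3249814 + \frac{1971283}{624507} = \frac{2029533562981}{624507}$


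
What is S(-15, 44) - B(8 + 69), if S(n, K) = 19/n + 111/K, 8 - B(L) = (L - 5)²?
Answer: 3416989/660 ≈ 5177.3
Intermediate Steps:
B(L) = 8 - (-5 + L)² (B(L) = 8 - (L - 5)² = 8 - (-5 + L)²)
S(-15, 44) - B(8 + 69) = (19/(-15) + 111/44) - (8 - (-5 + (8 + 69))²) = (19*(-1/15) + 111*(1/44)) - (8 - (-5 + 77)²) = (-19/15 + 111/44) - (8 - 1*72²) = 829/660 - (8 - 1*5184) = 829/660 - (8 - 5184) = 829/660 - 1*(-5176) = 829/660 + 5176 = 3416989/660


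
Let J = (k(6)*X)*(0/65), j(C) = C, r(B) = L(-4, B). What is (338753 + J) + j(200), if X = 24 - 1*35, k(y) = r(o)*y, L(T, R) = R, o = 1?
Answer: 338953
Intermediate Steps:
r(B) = B
k(y) = y (k(y) = 1*y = y)
X = -11 (X = 24 - 35 = -11)
J = 0 (J = (6*(-11))*(0/65) = -0/65 = -66*0 = 0)
(338753 + J) + j(200) = (338753 + 0) + 200 = 338753 + 200 = 338953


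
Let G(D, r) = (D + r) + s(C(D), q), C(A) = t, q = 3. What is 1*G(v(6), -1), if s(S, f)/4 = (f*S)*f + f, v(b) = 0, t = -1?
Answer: -25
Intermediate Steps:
C(A) = -1
s(S, f) = 4*f + 4*S*f² (s(S, f) = 4*((f*S)*f + f) = 4*((S*f)*f + f) = 4*(S*f² + f) = 4*(f + S*f²) = 4*f + 4*S*f²)
G(D, r) = -24 + D + r (G(D, r) = (D + r) + 4*3*(1 - 1*3) = (D + r) + 4*3*(1 - 3) = (D + r) + 4*3*(-2) = (D + r) - 24 = -24 + D + r)
1*G(v(6), -1) = 1*(-24 + 0 - 1) = 1*(-25) = -25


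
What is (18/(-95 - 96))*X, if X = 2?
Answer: -36/191 ≈ -0.18848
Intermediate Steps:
(18/(-95 - 96))*X = (18/(-95 - 96))*2 = (18/(-191))*2 = (18*(-1/191))*2 = -18/191*2 = -36/191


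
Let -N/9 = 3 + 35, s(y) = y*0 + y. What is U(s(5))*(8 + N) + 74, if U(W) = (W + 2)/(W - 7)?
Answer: 1243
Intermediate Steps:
s(y) = y (s(y) = 0 + y = y)
N = -342 (N = -9*(3 + 35) = -9*38 = -342)
U(W) = (2 + W)/(-7 + W)
U(s(5))*(8 + N) + 74 = ((2 + 5)/(-7 + 5))*(8 - 342) + 74 = (7/(-2))*(-334) + 74 = -½*7*(-334) + 74 = -7/2*(-334) + 74 = 1169 + 74 = 1243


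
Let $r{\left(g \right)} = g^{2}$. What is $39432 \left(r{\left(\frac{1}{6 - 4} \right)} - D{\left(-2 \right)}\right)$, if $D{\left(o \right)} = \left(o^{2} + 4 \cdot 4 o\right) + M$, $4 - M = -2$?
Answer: $877362$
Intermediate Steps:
$M = 6$ ($M = 4 - -2 = 4 + 2 = 6$)
$D{\left(o \right)} = 6 + o^{2} + 16 o$ ($D{\left(o \right)} = \left(o^{2} + 4 \cdot 4 o\right) + 6 = \left(o^{2} + 16 o\right) + 6 = 6 + o^{2} + 16 o$)
$39432 \left(r{\left(\frac{1}{6 - 4} \right)} - D{\left(-2 \right)}\right) = 39432 \left(\left(\frac{1}{6 - 4}\right)^{2} - \left(6 + \left(-2\right)^{2} + 16 \left(-2\right)\right)\right) = 39432 \left(\left(\frac{1}{2}\right)^{2} - \left(6 + 4 - 32\right)\right) = 39432 \left(\left(\frac{1}{2}\right)^{2} - -22\right) = 39432 \left(\frac{1}{4} + 22\right) = 39432 \cdot \frac{89}{4} = 877362$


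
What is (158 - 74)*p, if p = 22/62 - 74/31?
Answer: -5292/31 ≈ -170.71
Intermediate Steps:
p = -63/31 (p = 22*(1/62) - 74*1/31 = 11/31 - 74/31 = -63/31 ≈ -2.0323)
(158 - 74)*p = (158 - 74)*(-63/31) = 84*(-63/31) = -5292/31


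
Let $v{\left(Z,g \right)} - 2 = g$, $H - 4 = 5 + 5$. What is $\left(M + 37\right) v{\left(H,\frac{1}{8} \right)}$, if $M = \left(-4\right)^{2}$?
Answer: $\frac{901}{8} \approx 112.63$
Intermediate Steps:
$H = 14$ ($H = 4 + \left(5 + 5\right) = 4 + 10 = 14$)
$v{\left(Z,g \right)} = 2 + g$
$M = 16$
$\left(M + 37\right) v{\left(H,\frac{1}{8} \right)} = \left(16 + 37\right) \left(2 + \frac{1}{8}\right) = 53 \left(2 + \frac{1}{8}\right) = 53 \cdot \frac{17}{8} = \frac{901}{8}$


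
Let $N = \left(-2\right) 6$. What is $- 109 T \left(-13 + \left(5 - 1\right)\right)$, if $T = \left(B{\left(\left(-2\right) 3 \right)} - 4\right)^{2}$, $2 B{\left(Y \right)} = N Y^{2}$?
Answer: $47480400$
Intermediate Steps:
$N = -12$
$B{\left(Y \right)} = - 6 Y^{2}$ ($B{\left(Y \right)} = \frac{\left(-12\right) Y^{2}}{2} = - 6 Y^{2}$)
$T = 48400$ ($T = \left(- 6 \left(\left(-2\right) 3\right)^{2} - 4\right)^{2} = \left(- 6 \left(-6\right)^{2} - 4\right)^{2} = \left(\left(-6\right) 36 - 4\right)^{2} = \left(-216 - 4\right)^{2} = \left(-220\right)^{2} = 48400$)
$- 109 T \left(-13 + \left(5 - 1\right)\right) = - 109 \cdot 48400 \left(-13 + \left(5 - 1\right)\right) = - 109 \cdot 48400 \left(-13 + 4\right) = - 109 \cdot 48400 \left(-9\right) = \left(-109\right) \left(-435600\right) = 47480400$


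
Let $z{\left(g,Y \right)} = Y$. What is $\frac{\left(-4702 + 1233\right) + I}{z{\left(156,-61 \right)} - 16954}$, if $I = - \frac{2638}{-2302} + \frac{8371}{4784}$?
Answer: $\frac{19085700979}{93691123760} \approx 0.20371$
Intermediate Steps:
$I = \frac{15945117}{5506384}$ ($I = \left(-2638\right) \left(- \frac{1}{2302}\right) + 8371 \cdot \frac{1}{4784} = \frac{1319}{1151} + \frac{8371}{4784} = \frac{15945117}{5506384} \approx 2.8958$)
$\frac{\left(-4702 + 1233\right) + I}{z{\left(156,-61 \right)} - 16954} = \frac{\left(-4702 + 1233\right) + \frac{15945117}{5506384}}{-61 - 16954} = \frac{-3469 + \frac{15945117}{5506384}}{-17015} = \left(- \frac{19085700979}{5506384}\right) \left(- \frac{1}{17015}\right) = \frac{19085700979}{93691123760}$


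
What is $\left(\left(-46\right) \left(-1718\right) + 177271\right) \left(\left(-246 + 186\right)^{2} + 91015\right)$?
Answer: $24249729885$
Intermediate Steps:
$\left(\left(-46\right) \left(-1718\right) + 177271\right) \left(\left(-246 + 186\right)^{2} + 91015\right) = \left(79028 + 177271\right) \left(\left(-60\right)^{2} + 91015\right) = 256299 \left(3600 + 91015\right) = 256299 \cdot 94615 = 24249729885$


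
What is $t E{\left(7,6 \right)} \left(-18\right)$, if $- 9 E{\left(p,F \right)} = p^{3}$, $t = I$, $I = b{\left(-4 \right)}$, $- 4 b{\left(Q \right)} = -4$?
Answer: $686$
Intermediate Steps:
$b{\left(Q \right)} = 1$ ($b{\left(Q \right)} = \left(- \frac{1}{4}\right) \left(-4\right) = 1$)
$I = 1$
$t = 1$
$E{\left(p,F \right)} = - \frac{p^{3}}{9}$
$t E{\left(7,6 \right)} \left(-18\right) = 1 \left(- \frac{7^{3}}{9}\right) \left(-18\right) = 1 \left(\left(- \frac{1}{9}\right) 343\right) \left(-18\right) = 1 \left(- \frac{343}{9}\right) \left(-18\right) = \left(- \frac{343}{9}\right) \left(-18\right) = 686$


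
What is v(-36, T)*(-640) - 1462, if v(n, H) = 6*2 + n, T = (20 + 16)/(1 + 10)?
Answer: 13898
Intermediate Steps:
T = 36/11 ≈ 3.2727
v(n, H) = 12 + n
v(-36, T)*(-640) - 1462 = (12 - 36)*(-640) - 1462 = -24*(-640) - 1462 = 15360 - 1462 = 13898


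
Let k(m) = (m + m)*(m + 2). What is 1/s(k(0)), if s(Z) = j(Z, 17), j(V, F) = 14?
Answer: 1/14 ≈ 0.071429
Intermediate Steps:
k(m) = 2*m*(2 + m) (k(m) = (2*m)*(2 + m) = 2*m*(2 + m))
s(Z) = 14
1/s(k(0)) = 1/14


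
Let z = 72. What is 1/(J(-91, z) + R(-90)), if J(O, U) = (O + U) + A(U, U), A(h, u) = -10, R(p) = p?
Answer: -1/119 ≈ -0.0084034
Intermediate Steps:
J(O, U) = -10 + O + U (J(O, U) = (O + U) - 10 = -10 + O + U)
1/(J(-91, z) + R(-90)) = 1/((-10 - 91 + 72) - 90) = 1/(-29 - 90) = 1/(-119) = -1/119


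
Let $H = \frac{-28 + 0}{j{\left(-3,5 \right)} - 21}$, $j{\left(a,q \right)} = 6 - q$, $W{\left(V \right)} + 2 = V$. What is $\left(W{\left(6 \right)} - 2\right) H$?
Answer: $\frac{14}{5} \approx 2.8$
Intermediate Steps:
$W{\left(V \right)} = -2 + V$
$H = \frac{7}{5}$ ($H = \frac{-28 + 0}{\left(6 - 5\right) - 21} = - \frac{28}{\left(6 - 5\right) - 21} = - \frac{28}{1 - 21} = - \frac{28}{-20} = \left(-28\right) \left(- \frac{1}{20}\right) = \frac{7}{5} \approx 1.4$)
$\left(W{\left(6 \right)} - 2\right) H = \left(\left(-2 + 6\right) - 2\right) \frac{7}{5} = \left(4 - 2\right) \frac{7}{5} = 2 \cdot \frac{7}{5} = \frac{14}{5}$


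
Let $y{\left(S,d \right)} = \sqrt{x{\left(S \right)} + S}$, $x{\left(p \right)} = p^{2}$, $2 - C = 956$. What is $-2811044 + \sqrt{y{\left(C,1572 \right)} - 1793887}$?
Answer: $-2811044 + i \sqrt{1793887 - 3 \sqrt{101018}} \approx -2.811 \cdot 10^{6} + 1339.0 i$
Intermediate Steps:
$C = -954$ ($C = 2 - 956 = -954$)
$y{\left(S,d \right)} = \sqrt{S + S^{2}}$ ($y{\left(S,d \right)} = \sqrt{S^{2} + S} = \sqrt{S + S^{2}}$)
$-2811044 + \sqrt{y{\left(C,1572 \right)} - 1793887} = -2811044 + \sqrt{\sqrt{- 954 \left(1 - 954\right)} - 1793887} = -2811044 + \sqrt{\sqrt{\left(-954\right) \left(-953\right)} - 1793887} = -2811044 + \sqrt{\sqrt{909162} - 1793887} = -2811044 + \sqrt{3 \sqrt{101018} - 1793887} = -2811044 + \sqrt{-1793887 + 3 \sqrt{101018}}$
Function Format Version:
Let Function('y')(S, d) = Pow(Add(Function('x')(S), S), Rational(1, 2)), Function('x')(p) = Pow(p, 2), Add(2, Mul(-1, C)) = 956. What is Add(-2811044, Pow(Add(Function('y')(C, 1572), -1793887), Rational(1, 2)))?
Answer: Add(-2811044, Mul(I, Pow(Add(1793887, Mul(-3, Pow(101018, Rational(1, 2)))), Rational(1, 2)))) ≈ Add(-2.8110e+6, Mul(1339.0, I))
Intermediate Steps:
C = -954 (C = Add(2, Mul(-1, 956)) = Add(2, -956) = -954)
Function('y')(S, d) = Pow(Add(S, Pow(S, 2)), Rational(1, 2)) (Function('y')(S, d) = Pow(Add(Pow(S, 2), S), Rational(1, 2)) = Pow(Add(S, Pow(S, 2)), Rational(1, 2)))
Add(-2811044, Pow(Add(Function('y')(C, 1572), -1793887), Rational(1, 2))) = Add(-2811044, Pow(Add(Pow(Mul(-954, Add(1, -954)), Rational(1, 2)), -1793887), Rational(1, 2))) = Add(-2811044, Pow(Add(Pow(Mul(-954, -953), Rational(1, 2)), -1793887), Rational(1, 2))) = Add(-2811044, Pow(Add(Pow(909162, Rational(1, 2)), -1793887), Rational(1, 2))) = Add(-2811044, Pow(Add(Mul(3, Pow(101018, Rational(1, 2))), -1793887), Rational(1, 2))) = Add(-2811044, Pow(Add(-1793887, Mul(3, Pow(101018, Rational(1, 2)))), Rational(1, 2)))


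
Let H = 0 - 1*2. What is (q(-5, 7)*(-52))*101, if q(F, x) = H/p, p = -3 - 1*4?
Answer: -10504/7 ≈ -1500.6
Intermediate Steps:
p = -7 (p = -3 - 4 = -7)
H = -2 (H = 0 - 2 = -2)
q(F, x) = 2/7 (q(F, x) = -2/(-7) = -2*(-1/7) = 2/7)
(q(-5, 7)*(-52))*101 = ((2/7)*(-52))*101 = -104/7*101 = -10504/7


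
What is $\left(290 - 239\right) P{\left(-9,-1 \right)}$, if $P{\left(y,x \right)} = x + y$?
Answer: $-510$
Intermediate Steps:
$\left(290 - 239\right) P{\left(-9,-1 \right)} = \left(290 - 239\right) \left(-1 - 9\right) = 51 \left(-10\right) = -510$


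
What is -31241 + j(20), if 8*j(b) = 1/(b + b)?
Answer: -9997119/320 ≈ -31241.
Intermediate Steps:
j(b) = 1/(16*b) (j(b) = 1/(8*(b + b)) = 1/(8*((2*b))) = (1/(2*b))/8 = 1/(16*b))
-31241 + j(20) = -31241 + (1/16)/20 = -31241 + (1/16)*(1/20) = -31241 + 1/320 = -9997119/320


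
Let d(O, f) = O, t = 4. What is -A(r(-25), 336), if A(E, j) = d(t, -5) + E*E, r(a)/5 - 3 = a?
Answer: -12104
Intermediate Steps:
r(a) = 15 + 5*a
A(E, j) = 4 + E² (A(E, j) = 4 + E*E = 4 + E²)
-A(r(-25), 336) = -(4 + (15 + 5*(-25))²) = -(4 + (15 - 125)²) = -(4 + (-110)²) = -(4 + 12100) = -1*12104 = -12104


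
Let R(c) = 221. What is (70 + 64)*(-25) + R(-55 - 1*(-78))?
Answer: -3129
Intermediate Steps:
(70 + 64)*(-25) + R(-55 - 1*(-78)) = (70 + 64)*(-25) + 221 = 134*(-25) + 221 = -3350 + 221 = -3129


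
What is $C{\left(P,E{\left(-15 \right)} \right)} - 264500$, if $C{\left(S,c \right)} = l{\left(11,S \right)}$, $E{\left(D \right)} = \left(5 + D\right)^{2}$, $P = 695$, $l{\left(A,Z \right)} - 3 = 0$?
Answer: $-264497$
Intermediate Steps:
$l{\left(A,Z \right)} = 3$ ($l{\left(A,Z \right)} = 3 + 0 = 3$)
$C{\left(S,c \right)} = 3$
$C{\left(P,E{\left(-15 \right)} \right)} - 264500 = 3 - 264500 = -264497$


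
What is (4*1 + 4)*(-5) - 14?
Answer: -54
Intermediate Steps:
(4*1 + 4)*(-5) - 14 = (4 + 4)*(-5) - 14 = 8*(-5) - 14 = -40 - 14 = -54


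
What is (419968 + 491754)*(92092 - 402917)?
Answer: -283385990650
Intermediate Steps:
(419968 + 491754)*(92092 - 402917) = 911722*(-310825) = -283385990650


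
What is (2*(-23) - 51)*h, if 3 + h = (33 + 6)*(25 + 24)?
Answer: -185076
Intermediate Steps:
h = 1908 (h = -3 + (33 + 6)*(25 + 24) = -3 + 39*49 = -3 + 1911 = 1908)
(2*(-23) - 51)*h = (2*(-23) - 51)*1908 = (-46 - 51)*1908 = -97*1908 = -185076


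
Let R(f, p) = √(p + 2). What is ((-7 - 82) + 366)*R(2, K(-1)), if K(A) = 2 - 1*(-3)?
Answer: 277*√7 ≈ 732.87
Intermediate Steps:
K(A) = 5 (K(A) = 2 + 3 = 5)
R(f, p) = √(2 + p)
((-7 - 82) + 366)*R(2, K(-1)) = ((-7 - 82) + 366)*√(2 + 5) = (-89 + 366)*√7 = 277*√7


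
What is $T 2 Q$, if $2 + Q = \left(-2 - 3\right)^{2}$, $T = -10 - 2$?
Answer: $-552$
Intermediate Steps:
$T = -12$ ($T = -10 - 2 = -12$)
$Q = 23$ ($Q = -2 + \left(-2 - 3\right)^{2} = -2 + \left(-5\right)^{2} = -2 + 25 = 23$)
$T 2 Q = \left(-12\right) 2 \cdot 23 = \left(-24\right) 23 = -552$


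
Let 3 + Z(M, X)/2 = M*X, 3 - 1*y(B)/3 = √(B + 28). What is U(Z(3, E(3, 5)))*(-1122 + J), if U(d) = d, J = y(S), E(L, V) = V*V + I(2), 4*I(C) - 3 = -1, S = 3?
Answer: -163611 - 441*√31 ≈ -1.6607e+5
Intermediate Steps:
I(C) = ½ (I(C) = ¾ + (¼)*(-1) = ¾ - ¼ = ½)
E(L, V) = ½ + V² (E(L, V) = V*V + ½ = V² + ½ = ½ + V²)
y(B) = 9 - 3*√(28 + B) (y(B) = 9 - 3*√(B + 28) = 9 - 3*√(28 + B))
Z(M, X) = -6 + 2*M*X (Z(M, X) = -6 + 2*(M*X) = -6 + 2*M*X)
J = 9 - 3*√31 (J = 9 - 3*√(28 + 3) = 9 - 3*√31 ≈ -7.7033)
U(Z(3, E(3, 5)))*(-1122 + J) = (-6 + 2*3*(½ + 5²))*(-1122 + (9 - 3*√31)) = (-6 + 2*3*(½ + 25))*(-1113 - 3*√31) = (-6 + 2*3*(51/2))*(-1113 - 3*√31) = (-6 + 153)*(-1113 - 3*√31) = 147*(-1113 - 3*√31) = -163611 - 441*√31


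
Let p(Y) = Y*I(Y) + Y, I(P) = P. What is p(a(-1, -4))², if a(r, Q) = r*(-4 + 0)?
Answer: 400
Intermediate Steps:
a(r, Q) = -4*r (a(r, Q) = r*(-4) = -4*r)
p(Y) = Y + Y² (p(Y) = Y*Y + Y = Y² + Y = Y + Y²)
p(a(-1, -4))² = ((-4*(-1))*(1 - 4*(-1)))² = (4*(1 + 4))² = (4*5)² = 20² = 400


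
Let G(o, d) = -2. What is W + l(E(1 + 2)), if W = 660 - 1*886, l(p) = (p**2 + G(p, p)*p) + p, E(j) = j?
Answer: -220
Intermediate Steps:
l(p) = p**2 - p (l(p) = (p**2 - 2*p) + p = p**2 - p)
W = -226 (W = 660 - 886 = -226)
W + l(E(1 + 2)) = -226 + (1 + 2)*(-1 + (1 + 2)) = -226 + 3*(-1 + 3) = -226 + 3*2 = -226 + 6 = -220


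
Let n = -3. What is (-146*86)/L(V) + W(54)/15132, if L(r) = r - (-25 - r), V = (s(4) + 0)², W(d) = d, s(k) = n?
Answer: -736415/2522 ≈ -292.00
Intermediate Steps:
s(k) = -3
V = 9 (V = (-3 + 0)² = (-3)² = 9)
L(r) = 25 + 2*r (L(r) = r + (25 + r) = 25 + 2*r)
(-146*86)/L(V) + W(54)/15132 = (-146*86)/(25 + 2*9) + 54/15132 = -12556/(25 + 18) + 54*(1/15132) = -12556/43 + 9/2522 = -12556*1/43 + 9/2522 = -292 + 9/2522 = -736415/2522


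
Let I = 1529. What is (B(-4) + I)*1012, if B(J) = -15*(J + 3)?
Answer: 1562528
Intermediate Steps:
B(J) = -45 - 15*J (B(J) = -15*(3 + J) = -45 - 15*J)
(B(-4) + I)*1012 = ((-45 - 15*(-4)) + 1529)*1012 = ((-45 + 60) + 1529)*1012 = (15 + 1529)*1012 = 1544*1012 = 1562528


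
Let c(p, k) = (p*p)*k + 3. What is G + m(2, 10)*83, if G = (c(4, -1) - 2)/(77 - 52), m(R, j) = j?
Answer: 4147/5 ≈ 829.40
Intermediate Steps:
c(p, k) = 3 + k*p² (c(p, k) = p²*k + 3 = k*p² + 3 = 3 + k*p²)
G = -⅗ (G = ((3 - 1*4²) - 2)/(77 - 52) = ((3 - 1*16) - 2)/25 = ((3 - 16) - 2)*(1/25) = (-13 - 2)*(1/25) = -15*1/25 = -⅗ ≈ -0.60000)
G + m(2, 10)*83 = -⅗ + 10*83 = -⅗ + 830 = 4147/5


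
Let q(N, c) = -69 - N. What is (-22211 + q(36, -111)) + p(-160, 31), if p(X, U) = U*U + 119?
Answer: -21236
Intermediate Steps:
p(X, U) = 119 + U**2 (p(X, U) = U**2 + 119 = 119 + U**2)
(-22211 + q(36, -111)) + p(-160, 31) = (-22211 + (-69 - 1*36)) + (119 + 31**2) = (-22211 + (-69 - 36)) + (119 + 961) = (-22211 - 105) + 1080 = -22316 + 1080 = -21236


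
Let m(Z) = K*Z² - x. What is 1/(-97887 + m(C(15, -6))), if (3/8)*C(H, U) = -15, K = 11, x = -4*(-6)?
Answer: -1/80311 ≈ -1.2452e-5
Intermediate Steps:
x = 24 (x = -1*(-24) = 24)
C(H, U) = -40 (C(H, U) = (8/3)*(-15) = -40)
m(Z) = -24 + 11*Z² (m(Z) = 11*Z² - 1*24 = 11*Z² - 24 = -24 + 11*Z²)
1/(-97887 + m(C(15, -6))) = 1/(-97887 + (-24 + 11*(-40)²)) = 1/(-97887 + (-24 + 11*1600)) = 1/(-97887 + (-24 + 17600)) = 1/(-97887 + 17576) = 1/(-80311) = -1/80311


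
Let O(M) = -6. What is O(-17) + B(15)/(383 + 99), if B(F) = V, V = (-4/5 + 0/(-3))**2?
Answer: -36142/6025 ≈ -5.9987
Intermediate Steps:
V = 16/25 (V = (-4*1/5 + 0*(-1/3))**2 = (-4/5 + 0)**2 = (-4/5)**2 = 16/25 ≈ 0.64000)
B(F) = 16/25
O(-17) + B(15)/(383 + 99) = -6 + 16/(25*(383 + 99)) = -6 + (16/25)/482 = -6 + (16/25)*(1/482) = -6 + 8/6025 = -36142/6025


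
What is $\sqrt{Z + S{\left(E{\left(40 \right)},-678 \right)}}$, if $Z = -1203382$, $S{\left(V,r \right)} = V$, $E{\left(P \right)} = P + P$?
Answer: $i \sqrt{1203302} \approx 1097.0 i$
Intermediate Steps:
$E{\left(P \right)} = 2 P$
$\sqrt{Z + S{\left(E{\left(40 \right)},-678 \right)}} = \sqrt{-1203382 + 2 \cdot 40} = \sqrt{-1203382 + 80} = \sqrt{-1203302} = i \sqrt{1203302}$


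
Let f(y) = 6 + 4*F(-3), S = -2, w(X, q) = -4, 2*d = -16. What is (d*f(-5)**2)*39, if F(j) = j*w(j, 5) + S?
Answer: -660192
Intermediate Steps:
d = -8 (d = (1/2)*(-16) = -8)
F(j) = -2 - 4*j (F(j) = j*(-4) - 2 = -4*j - 2 = -2 - 4*j)
f(y) = 46 (f(y) = 6 + 4*(-2 - 4*(-3)) = 6 + 4*(-2 + 12) = 6 + 4*10 = 6 + 40 = 46)
(d*f(-5)**2)*39 = -8*46**2*39 = -8*2116*39 = -16928*39 = -660192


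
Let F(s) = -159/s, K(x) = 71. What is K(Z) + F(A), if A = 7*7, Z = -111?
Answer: 3320/49 ≈ 67.755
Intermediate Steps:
A = 49
K(Z) + F(A) = 71 - 159/49 = 3320/49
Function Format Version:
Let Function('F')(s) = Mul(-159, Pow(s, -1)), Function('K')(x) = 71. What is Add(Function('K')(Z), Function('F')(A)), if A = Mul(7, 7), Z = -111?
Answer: Rational(3320, 49) ≈ 67.755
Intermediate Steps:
A = 49
Add(Function('K')(Z), Function('F')(A)) = Add(71, Mul(-159, Pow(49, -1))) = Add(71, Mul(-159, Rational(1, 49))) = Add(71, Rational(-159, 49)) = Rational(3320, 49)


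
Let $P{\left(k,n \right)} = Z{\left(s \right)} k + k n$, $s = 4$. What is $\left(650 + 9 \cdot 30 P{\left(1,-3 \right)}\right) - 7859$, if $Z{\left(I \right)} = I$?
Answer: $-6939$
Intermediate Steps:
$P{\left(k,n \right)} = 4 k + k n$
$\left(650 + 9 \cdot 30 P{\left(1,-3 \right)}\right) - 7859 = \left(650 + 9 \cdot 30 \cdot 1 \left(4 - 3\right)\right) - 7859 = \left(650 + 270 \cdot 1 \cdot 1\right) - 7859 = \left(650 + 270 \cdot 1\right) - 7859 = \left(650 + 270\right) - 7859 = 920 - 7859 = -6939$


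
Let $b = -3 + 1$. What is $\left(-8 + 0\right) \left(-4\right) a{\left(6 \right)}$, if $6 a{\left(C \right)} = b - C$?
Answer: $- \frac{128}{3} \approx -42.667$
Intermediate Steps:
$b = -2$
$a{\left(C \right)} = - \frac{1}{3} - \frac{C}{6}$ ($a{\left(C \right)} = \frac{-2 - C}{6} = - \frac{1}{3} - \frac{C}{6}$)
$\left(-8 + 0\right) \left(-4\right) a{\left(6 \right)} = \left(-8 + 0\right) \left(-4\right) \left(- \frac{1}{3} - 1\right) = \left(-8\right) \left(-4\right) \left(- \frac{1}{3} - 1\right) = 32 \left(- \frac{4}{3}\right) = - \frac{128}{3}$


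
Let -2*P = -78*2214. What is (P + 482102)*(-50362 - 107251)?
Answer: -89594794624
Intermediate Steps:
P = 86346 (P = -(-39)*2214 = -1/2*(-172692) = 86346)
(P + 482102)*(-50362 - 107251) = (86346 + 482102)*(-50362 - 107251) = 568448*(-157613) = -89594794624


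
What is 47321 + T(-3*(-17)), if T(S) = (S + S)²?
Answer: 57725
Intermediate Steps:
T(S) = 4*S² (T(S) = (2*S)² = 4*S²)
47321 + T(-3*(-17)) = 47321 + 4*(-3*(-17))² = 47321 + 4*51² = 47321 + 4*2601 = 47321 + 10404 = 57725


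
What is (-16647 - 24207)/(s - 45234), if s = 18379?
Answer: 40854/26855 ≈ 1.5213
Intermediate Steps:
(-16647 - 24207)/(s - 45234) = (-16647 - 24207)/(18379 - 45234) = -40854/(-26855) = -40854*(-1/26855) = 40854/26855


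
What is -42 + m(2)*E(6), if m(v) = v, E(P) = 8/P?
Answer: -118/3 ≈ -39.333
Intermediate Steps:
-42 + m(2)*E(6) = -42 + 2*(8/6) = -42 + 2*(8*(⅙)) = -42 + 2*(4/3) = -42 + 8/3 = -118/3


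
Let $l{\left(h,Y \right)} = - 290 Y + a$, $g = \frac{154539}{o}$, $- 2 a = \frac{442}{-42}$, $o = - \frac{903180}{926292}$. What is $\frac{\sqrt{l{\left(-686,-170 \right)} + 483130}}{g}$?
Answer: $- \frac{75265 \sqrt{939215802}}{501018837858} \approx -0.0046039$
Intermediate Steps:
$o = - \frac{75265}{77191}$ ($o = \left(-903180\right) \frac{1}{926292} = - \frac{75265}{77191} \approx -0.97505$)
$a = \frac{221}{42}$ ($a = - \frac{442 \frac{1}{-42}}{2} = - \frac{442 \left(- \frac{1}{42}\right)}{2} = \left(- \frac{1}{2}\right) \left(- \frac{221}{21}\right) = \frac{221}{42} \approx 5.2619$)
$g = - \frac{11929019949}{75265}$ ($g = \frac{154539}{- \frac{75265}{77191}} = 154539 \left(- \frac{77191}{75265}\right) = - \frac{11929019949}{75265} \approx -1.5849 \cdot 10^{5}$)
$l{\left(h,Y \right)} = \frac{221}{42} - 290 Y$ ($l{\left(h,Y \right)} = - 290 Y + \frac{221}{42} = \frac{221}{42} - 290 Y$)
$\frac{\sqrt{l{\left(-686,-170 \right)} + 483130}}{g} = \frac{\sqrt{\left(\frac{221}{42} - -49300\right) + 483130}}{- \frac{11929019949}{75265}} = \sqrt{\left(\frac{221}{42} + 49300\right) + 483130} \left(- \frac{75265}{11929019949}\right) = \sqrt{\frac{2070821}{42} + 483130} \left(- \frac{75265}{11929019949}\right) = \sqrt{\frac{22362281}{42}} \left(- \frac{75265}{11929019949}\right) = \frac{\sqrt{939215802}}{42} \left(- \frac{75265}{11929019949}\right) = - \frac{75265 \sqrt{939215802}}{501018837858}$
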